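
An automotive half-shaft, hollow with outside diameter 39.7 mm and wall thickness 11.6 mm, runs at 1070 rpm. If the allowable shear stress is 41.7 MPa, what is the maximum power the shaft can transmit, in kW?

55.7 kW

J = π(d_o⁴ − d_i⁴)/32 = π(0.0397⁴ − 0.0165⁴)/32 = 2.366×10^-7 m⁴.
T_max = τ_allow·J/r = 4.17×10^7 × 2.366×10^-7 / 0.0199 = 497.0 N·m.
ω = 2π·1070/60 = 112.1 rad/s, so P_max = T_max·ω = 5.569×10^4 W.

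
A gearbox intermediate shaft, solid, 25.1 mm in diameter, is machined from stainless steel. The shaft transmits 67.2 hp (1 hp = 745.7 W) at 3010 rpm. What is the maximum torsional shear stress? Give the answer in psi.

7430 psi

ω = 2π·3010/60 = 315.2 rad/s, so T = P/ω = 67.2×745.7 / 315.2 = 159.0 N·m.
J = πd⁴/32 = π(0.0251)⁴/32 = 3.897×10^-8 m⁴.
τ_max = T·r/J = 159.0 × 0.0126 / 3.897×10^-8 = 5.120×10^7 Pa.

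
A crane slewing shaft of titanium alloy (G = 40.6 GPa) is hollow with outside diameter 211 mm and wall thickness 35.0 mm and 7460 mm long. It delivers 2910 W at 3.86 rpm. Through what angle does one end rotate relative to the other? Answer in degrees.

0.486°

ω = 2π·3.86/60 = 0.4042 rad/s, so T = P/ω = 2910 / 0.4042 = 7199 N·m.
J = π(d_o⁴ − d_i⁴)/32 = π(0.211⁴ − 0.141⁴)/32 = 1.558×10^-4 m⁴.
θ = T·L/(G·J) = 7199 × 7.46 / (40.6×10⁹ × 1.558×10^-4) = 8.491×10^-3 rad.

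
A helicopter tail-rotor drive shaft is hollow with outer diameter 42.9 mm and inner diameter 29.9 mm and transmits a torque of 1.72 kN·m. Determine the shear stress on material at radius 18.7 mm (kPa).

127000 kPa

J = π(d_o⁴ − d_i⁴)/32 = π(0.0429⁴ − 0.0299⁴)/32 = 2.541×10^-7 m⁴.
Shear stress varies linearly with radius: τ = T·r/J = 1720 × 0.0187 / 2.541×10^-7 = 1.266×10^8 Pa.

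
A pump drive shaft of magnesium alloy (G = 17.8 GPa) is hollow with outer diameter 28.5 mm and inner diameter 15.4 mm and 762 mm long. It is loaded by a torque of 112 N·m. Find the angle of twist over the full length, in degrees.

J = π(d_o⁴ − d_i⁴)/32 = π(0.0285⁴ − 0.0154⁴)/32 = 5.925×10^-8 m⁴.
θ = T·L/(G·J) = 112.0 × 0.762 / (17.8×10⁹ × 5.925×10^-8) = 0.08092 rad.

4.64°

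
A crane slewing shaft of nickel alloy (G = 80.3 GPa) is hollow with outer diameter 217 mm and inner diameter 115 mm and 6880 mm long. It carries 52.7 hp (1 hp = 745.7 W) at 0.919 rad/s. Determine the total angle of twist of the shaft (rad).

ω = 0.919 rad/s, so T = P/ω = 52.7×745.7 / 0.9190 = 42760 N·m.
J = π(d_o⁴ − d_i⁴)/32 = π(0.217⁴ − 0.115⁴)/32 = 2.005×10^-4 m⁴.
θ = T·L/(G·J) = 42760 × 6.88 / (80.3×10⁹ × 2.005×10^-4) = 0.01827 rad.

0.0183 rad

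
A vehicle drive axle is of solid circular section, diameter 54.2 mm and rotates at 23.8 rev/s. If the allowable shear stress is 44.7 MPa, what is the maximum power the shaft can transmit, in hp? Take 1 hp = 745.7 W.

J = πd⁴/32 = π(0.0542)⁴/32 = 8.472×10^-7 m⁴.
T_max = τ_allow·J/r = 4.47×10^7 × 8.472×10^-7 / 0.0271 = 1397 N·m.
ω = 2π·23.8 = 149.5 rad/s, so P_max = T_max·ω = 2.090×10^5 W.

280 hp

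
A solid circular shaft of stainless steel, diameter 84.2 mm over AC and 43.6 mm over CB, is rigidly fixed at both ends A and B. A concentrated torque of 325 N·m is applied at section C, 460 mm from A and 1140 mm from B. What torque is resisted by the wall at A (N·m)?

316 N·m

Compatibility: T_A·a/J_AC = T_B·b/J_CB with T_A + T_B = T₀.
J_AC = 4.93×10^-6 m⁴, J_CB = 3.55×10^-7 m⁴, so T_A = T₀·(J_AC/a)/((J_AC/a)+(J_CB/b)) = 315.8 N·m, T_B = 9.163 N·m.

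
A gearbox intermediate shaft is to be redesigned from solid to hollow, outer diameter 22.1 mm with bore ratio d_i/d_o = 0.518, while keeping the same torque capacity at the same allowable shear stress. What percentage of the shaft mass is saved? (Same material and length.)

23.1 %

Equal τ_max and T ⇒ the solid shaft needs d_s³ = d_o³(1−k⁴), so d_s = 22.1·(1−0.518⁴)^(1/3) = 21.56 mm.
Area ratio A_h/A_s = d_o²(1−k²)/d_s² = (1−k²)/(1−k⁴)^(2/3) = 0.7690.
Mass saving = 1 − 0.7690 = 23.1 %.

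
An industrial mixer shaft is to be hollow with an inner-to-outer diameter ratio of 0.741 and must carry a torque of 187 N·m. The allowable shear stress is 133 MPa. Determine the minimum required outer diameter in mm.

21.7 mm

For a hollow shaft with d_i/d_o = 0.741: τ_max = 16T/(π d_o³ (1−k⁴)), so d_o = [16T/(π τ_allow (1−k⁴))]^(1/3) = [16·187.0/(π·1.33×10^8·0.6985)]^(1/3) = 0.02172 m.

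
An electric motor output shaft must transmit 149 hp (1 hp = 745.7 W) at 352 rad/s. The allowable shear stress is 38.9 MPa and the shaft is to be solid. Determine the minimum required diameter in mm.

34.6 mm

ω = 352 rad/s, so T = P/ω = 149×745.7 / 352.0 = 315.7 N·m.
For a solid shaft τ_max = 16T/(πd³), so d = (16T/(π τ_allow))^(1/3) = (16·315.7/(π·3.89×10^7))^(1/3) = 0.03457 m.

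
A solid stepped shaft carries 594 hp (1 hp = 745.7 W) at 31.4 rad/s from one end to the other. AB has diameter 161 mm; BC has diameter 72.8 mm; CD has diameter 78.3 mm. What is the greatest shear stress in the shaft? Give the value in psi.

27000 psi

ω = 31.4 rad/s, so T = P/ω = 594×745.7 / 31.40 = 14110 N·m.
Under the same torque, τ_max = 16T/(πd³) is largest where d is smallest — segment BC (d = 72.8 mm).
τ_max = 16·14110/(π·(0.0728)³) = 1.862×10^8 Pa.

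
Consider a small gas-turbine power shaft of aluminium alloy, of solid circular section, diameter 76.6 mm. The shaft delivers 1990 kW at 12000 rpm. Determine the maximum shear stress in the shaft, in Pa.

ω = 2π·12000/60 = 1257 rad/s, so T = P/ω = 1990×10³ / 1257 = 1584 N·m.
J = πd⁴/32 = π(0.0766)⁴/32 = 3.380×10^-6 m⁴.
τ_max = T·r/J = 1584 × 0.0383 / 3.380×10^-6 = 1.794×10^7 Pa.

1.79e7 Pa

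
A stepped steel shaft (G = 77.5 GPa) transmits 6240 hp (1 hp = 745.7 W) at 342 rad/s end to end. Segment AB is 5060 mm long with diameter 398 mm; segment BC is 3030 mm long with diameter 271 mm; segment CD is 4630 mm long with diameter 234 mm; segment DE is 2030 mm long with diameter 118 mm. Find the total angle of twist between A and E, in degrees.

ω = 342 rad/s, so T = P/ω = 6240×745.7 / 342.0 = 13610 N·m.
J_AB = π(0.398)⁴/32 = 2.46×10^-3 m⁴; J_BC = π(0.271)⁴/32 = 5.30×10^-4 m⁴; J_CD = π(0.234)⁴/32 = 2.94×10^-4 m⁴; J_DE = π(0.118)⁴/32 = 1.90×10^-5 m⁴.
θ = (T/G)·Σ L_i/J_i = (13610/77.5×10⁹)·(5.06/2.46×10^-3 + 3.03/5.30×10^-4 + 4.63/2.94×10^-4 + 2.03/1.90×10^-5) = 0.02285 rad.

1.31°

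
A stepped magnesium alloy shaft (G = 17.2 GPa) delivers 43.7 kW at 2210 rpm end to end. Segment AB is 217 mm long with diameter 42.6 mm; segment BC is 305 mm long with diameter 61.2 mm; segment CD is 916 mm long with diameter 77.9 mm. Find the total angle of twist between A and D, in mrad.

ω = 2π·2210/60 = 231.4 rad/s, so T = P/ω = 43.7×10³ / 231.4 = 188.8 N·m.
J_AB = π(0.0426)⁴/32 = 3.23×10^-7 m⁴; J_BC = π(0.0612)⁴/32 = 1.38×10^-6 m⁴; J_CD = π(0.0779)⁴/32 = 3.62×10^-6 m⁴.
θ = (T/G)·Σ L_i/J_i = (188.8/17.2×10⁹)·(0.217/3.23×10^-7 + 0.305/1.38×10^-6 + 0.916/3.62×10^-6) = 0.01258 rad.

12.6 mrad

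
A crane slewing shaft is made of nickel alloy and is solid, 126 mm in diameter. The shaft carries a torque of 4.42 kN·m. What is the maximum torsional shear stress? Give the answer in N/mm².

J = πd⁴/32 = π(0.126)⁴/32 = 2.474×10^-5 m⁴.
τ_max = T·r/J = 4420 × 0.0630 / 2.474×10^-5 = 1.125×10^7 Pa.

11.3 N/mm²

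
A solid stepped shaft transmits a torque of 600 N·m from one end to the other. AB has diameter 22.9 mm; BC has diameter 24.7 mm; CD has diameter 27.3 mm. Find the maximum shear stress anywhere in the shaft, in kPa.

254000 kPa

Under the same torque, τ_max = 16T/(πd³) is largest where d is smallest — segment AB (d = 22.9 mm).
τ_max = 16·600.0/(π·(0.0229)³) = 2.545×10^8 Pa.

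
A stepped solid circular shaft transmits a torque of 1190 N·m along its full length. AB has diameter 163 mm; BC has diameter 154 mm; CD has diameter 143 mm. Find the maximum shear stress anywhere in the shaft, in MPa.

2.07 MPa

Under the same torque, τ_max = 16T/(πd³) is largest where d is smallest — segment CD (d = 143 mm).
τ_max = 16·1190/(π·(0.143)³) = 2.073×10^6 Pa.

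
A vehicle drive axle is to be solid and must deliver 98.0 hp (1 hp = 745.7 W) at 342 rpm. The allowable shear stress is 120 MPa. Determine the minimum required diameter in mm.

ω = 2π·342/60 = 35.81 rad/s, so T = P/ω = 98.0×745.7 / 35.81 = 2040 N·m.
For a solid shaft τ_max = 16T/(πd³), so d = (16T/(π τ_allow))^(1/3) = (16·2040/(π·1.20×10^8))^(1/3) = 0.04424 m.

44.2 mm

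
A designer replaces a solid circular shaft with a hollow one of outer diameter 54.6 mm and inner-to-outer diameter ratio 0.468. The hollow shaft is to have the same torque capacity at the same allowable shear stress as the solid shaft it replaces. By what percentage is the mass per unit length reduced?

Equal τ_max and T ⇒ the solid shaft needs d_s³ = d_o³(1−k⁴), so d_s = 54.6·(1−0.468⁴)^(1/3) = 53.71 mm.
Area ratio A_h/A_s = d_o²(1−k²)/d_s² = (1−k²)/(1−k⁴)^(2/3) = 0.8070.
Mass saving = 1 − 0.8070 = 19.3 %.

19.3 %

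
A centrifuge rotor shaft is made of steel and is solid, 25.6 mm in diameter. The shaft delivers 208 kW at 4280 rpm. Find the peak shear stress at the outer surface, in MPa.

141 MPa

ω = 2π·4280/60 = 448.2 rad/s, so T = P/ω = 208×10³ / 448.2 = 464.1 N·m.
J = πd⁴/32 = π(0.0256)⁴/32 = 4.217×10^-8 m⁴.
τ_max = T·r/J = 464.1 × 0.0128 / 4.217×10^-8 = 1.409×10^8 Pa.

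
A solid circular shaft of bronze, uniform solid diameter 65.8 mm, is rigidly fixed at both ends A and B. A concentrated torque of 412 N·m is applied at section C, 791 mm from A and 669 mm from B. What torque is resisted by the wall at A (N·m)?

With uniform GJ and both ends fixed, compatibility θ_AC = θ_CB gives T_A·a = T_B·b, together with T_A + T_B = T₀.
T_A = T₀·b/(a+b) = 412.0·669/1460 = 188.8 N·m; T_B = 223.2 N·m.

189 N·m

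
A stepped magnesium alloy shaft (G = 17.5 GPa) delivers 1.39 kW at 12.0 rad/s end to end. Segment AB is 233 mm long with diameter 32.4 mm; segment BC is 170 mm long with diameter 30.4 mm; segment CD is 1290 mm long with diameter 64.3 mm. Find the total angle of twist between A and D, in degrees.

1.88°

ω = 12.0 rad/s, so T = P/ω = 1.39×10³ / 12.00 = 115.8 N·m.
J_AB = π(0.0324)⁴/32 = 1.08×10^-7 m⁴; J_BC = π(0.0304)⁴/32 = 8.38×10^-8 m⁴; J_CD = π(0.0643)⁴/32 = 1.68×10^-6 m⁴.
θ = (T/G)·Σ L_i/J_i = (115.8/17.5×10⁹)·(0.233/1.08×10^-7 + 0.170/8.38×10^-8 + 1.29/1.68×10^-6) = 0.03276 rad.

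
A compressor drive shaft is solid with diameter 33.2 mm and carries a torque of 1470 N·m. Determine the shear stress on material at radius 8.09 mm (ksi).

J = πd⁴/32 = π(0.0332)⁴/32 = 1.193×10^-7 m⁴.
Shear stress varies linearly with radius: τ = T·r/J = 1470 × 0.00809 / 1.193×10^-7 = 9.970×10^7 Pa.

14.5 ksi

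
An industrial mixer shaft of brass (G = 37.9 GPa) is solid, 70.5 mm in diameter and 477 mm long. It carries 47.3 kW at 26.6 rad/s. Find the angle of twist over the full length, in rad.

ω = 26.6 rad/s, so T = P/ω = 47.3×10³ / 26.60 = 1778 N·m.
J = πd⁴/32 = π(0.0705)⁴/32 = 2.425×10^-6 m⁴.
θ = T·L/(G·J) = 1778 × 0.477 / (37.9×10⁹ × 2.425×10^-6) = 9.228×10^-3 rad.

0.00923 rad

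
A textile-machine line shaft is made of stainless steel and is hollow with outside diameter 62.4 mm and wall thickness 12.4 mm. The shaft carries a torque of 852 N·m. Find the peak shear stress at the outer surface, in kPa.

20600 kPa

J = π(d_o⁴ − d_i⁴)/32 = π(0.0624⁴ − 0.0376⁴)/32 = 1.292×10^-6 m⁴.
τ_max = T·r/J = 852.0 × 0.0312 / 1.292×10^-6 = 2.057×10^7 Pa.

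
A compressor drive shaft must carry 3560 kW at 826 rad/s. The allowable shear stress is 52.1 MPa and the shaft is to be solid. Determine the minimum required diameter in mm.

ω = 826 rad/s, so T = P/ω = 3560×10³ / 826.0 = 4310 N·m.
For a solid shaft τ_max = 16T/(πd³), so d = (16T/(π τ_allow))^(1/3) = (16·4310/(π·5.21×10^7))^(1/3) = 0.07497 m.

75.0 mm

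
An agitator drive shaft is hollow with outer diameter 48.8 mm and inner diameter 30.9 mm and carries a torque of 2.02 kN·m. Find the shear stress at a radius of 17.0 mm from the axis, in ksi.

10.7 ksi

J = π(d_o⁴ − d_i⁴)/32 = π(0.0488⁴ − 0.0309⁴)/32 = 4.673×10^-7 m⁴.
Shear stress varies linearly with radius: τ = T·r/J = 2020 × 0.0170 / 4.673×10^-7 = 7.349×10^7 Pa.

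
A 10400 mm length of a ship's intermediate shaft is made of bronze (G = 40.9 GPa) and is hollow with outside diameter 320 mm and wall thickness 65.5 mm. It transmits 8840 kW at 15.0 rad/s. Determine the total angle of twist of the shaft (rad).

0.166 rad

ω = 15.0 rad/s, so T = P/ω = 8840×10³ / 15.00 = 589300 N·m.
J = π(d_o⁴ − d_i⁴)/32 = π(0.320⁴ − 0.189⁴)/32 = 9.042×10^-4 m⁴.
θ = T·L/(G·J) = 589300 × 10.4 / (40.9×10⁹ × 9.042×10^-4) = 0.1657 rad.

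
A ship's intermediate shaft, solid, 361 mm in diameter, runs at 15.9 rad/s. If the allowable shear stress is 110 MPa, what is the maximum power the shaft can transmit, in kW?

16200 kW

J = πd⁴/32 = π(0.361)⁴/32 = 1.667×10^-3 m⁴.
T_max = τ_allow·J/r = 1.10×10^8 × 1.667×10^-3 / 0.180 = 1.016e6 N·m.
ω = 15.9 rad/s, so P_max = T_max·ω = 1.616×10^7 W.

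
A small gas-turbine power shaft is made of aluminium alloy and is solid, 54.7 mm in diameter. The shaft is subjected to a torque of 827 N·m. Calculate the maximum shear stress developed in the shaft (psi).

J = πd⁴/32 = π(0.0547)⁴/32 = 8.789×10^-7 m⁴.
τ_max = T·r/J = 827.0 × 0.0274 / 8.789×10^-7 = 2.573×10^7 Pa.

3730 psi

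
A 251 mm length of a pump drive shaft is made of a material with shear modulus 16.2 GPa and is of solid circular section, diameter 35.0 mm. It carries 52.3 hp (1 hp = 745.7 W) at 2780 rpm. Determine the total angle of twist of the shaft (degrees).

ω = 2π·2780/60 = 291.1 rad/s, so T = P/ω = 52.3×745.7 / 291.1 = 134.0 N·m.
J = πd⁴/32 = π(0.0350)⁴/32 = 1.473×10^-7 m⁴.
θ = T·L/(G·J) = 134.0 × 0.251 / (16.2×10⁹ × 1.473×10^-7) = 0.01409 rad.

0.807°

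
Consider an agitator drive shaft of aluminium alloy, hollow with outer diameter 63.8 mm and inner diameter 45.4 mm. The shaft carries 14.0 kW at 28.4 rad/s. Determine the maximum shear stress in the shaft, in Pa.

1.30e7 Pa

ω = 28.4 rad/s, so T = P/ω = 14.0×10³ / 28.40 = 493.0 N·m.
J = π(d_o⁴ − d_i⁴)/32 = π(0.0638⁴ − 0.0454⁴)/32 = 1.210×10^-6 m⁴.
τ_max = T·r/J = 493.0 × 0.0319 / 1.210×10^-6 = 1.300×10^7 Pa.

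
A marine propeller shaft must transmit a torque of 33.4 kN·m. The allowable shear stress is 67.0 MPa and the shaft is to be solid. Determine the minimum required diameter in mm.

136 mm

For a solid shaft τ_max = 16T/(πd³), so d = (16T/(π τ_allow))^(1/3) = (16·33400/(π·6.70×10^7))^(1/3) = 0.1364 m.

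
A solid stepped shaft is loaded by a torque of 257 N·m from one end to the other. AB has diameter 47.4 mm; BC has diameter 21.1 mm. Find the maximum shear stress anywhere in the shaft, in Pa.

1.39e8 Pa

Under the same torque, τ_max = 16T/(πd³) is largest where d is smallest — segment BC (d = 21.1 mm).
τ_max = 16·257.0/(π·(0.0211)³) = 1.393×10^8 Pa.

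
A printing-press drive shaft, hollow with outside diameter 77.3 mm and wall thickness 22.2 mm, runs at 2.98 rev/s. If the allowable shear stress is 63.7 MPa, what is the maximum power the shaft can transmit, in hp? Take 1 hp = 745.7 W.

140 hp

J = π(d_o⁴ − d_i⁴)/32 = π(0.0773⁴ − 0.0329⁴)/32 = 3.390×10^-6 m⁴.
T_max = τ_allow·J/r = 6.37×10^7 × 3.390×10^-6 / 0.0386 = 5588 N·m.
ω = 2π·2.98 = 18.72 rad/s, so P_max = T_max·ω = 1.046×10^5 W.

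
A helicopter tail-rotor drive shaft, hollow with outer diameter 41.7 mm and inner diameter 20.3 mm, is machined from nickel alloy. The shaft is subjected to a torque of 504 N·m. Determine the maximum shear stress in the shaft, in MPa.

J = π(d_o⁴ − d_i⁴)/32 = π(0.0417⁴ − 0.0203⁴)/32 = 2.802×10^-7 m⁴.
τ_max = T·r/J = 504.0 × 0.0209 / 2.802×10^-7 = 3.751×10^7 Pa.

37.5 MPa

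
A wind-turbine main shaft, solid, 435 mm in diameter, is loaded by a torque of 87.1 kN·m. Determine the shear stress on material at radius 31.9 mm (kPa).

790 kPa

J = πd⁴/32 = π(0.435)⁴/32 = 3.515×10^-3 m⁴.
Shear stress varies linearly with radius: τ = T·r/J = 87100 × 0.0319 / 3.515×10^-3 = 7.904×10^5 Pa.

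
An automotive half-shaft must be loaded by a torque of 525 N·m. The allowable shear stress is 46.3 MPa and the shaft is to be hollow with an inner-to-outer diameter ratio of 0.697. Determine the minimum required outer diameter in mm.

42.3 mm

For a hollow shaft with d_i/d_o = 0.697: τ_max = 16T/(π d_o³ (1−k⁴)), so d_o = [16T/(π τ_allow (1−k⁴))]^(1/3) = [16·525.0/(π·4.63×10^7·0.7640)]^(1/3) = 0.04228 m.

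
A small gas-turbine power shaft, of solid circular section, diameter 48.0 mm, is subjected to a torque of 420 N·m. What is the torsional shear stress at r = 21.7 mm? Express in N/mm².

J = πd⁴/32 = π(0.0480)⁴/32 = 5.212×10^-7 m⁴.
Shear stress varies linearly with radius: τ = T·r/J = 420.0 × 0.0217 / 5.212×10^-7 = 1.749×10^7 Pa.

17.5 N/mm²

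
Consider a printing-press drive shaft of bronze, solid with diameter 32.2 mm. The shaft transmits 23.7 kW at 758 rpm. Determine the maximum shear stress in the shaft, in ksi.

6.61 ksi

ω = 2π·758/60 = 79.38 rad/s, so T = P/ω = 23.7×10³ / 79.38 = 298.6 N·m.
J = πd⁴/32 = π(0.0322)⁴/32 = 1.055×10^-7 m⁴.
τ_max = T·r/J = 298.6 × 0.0161 / 1.055×10^-7 = 4.555×10^7 Pa.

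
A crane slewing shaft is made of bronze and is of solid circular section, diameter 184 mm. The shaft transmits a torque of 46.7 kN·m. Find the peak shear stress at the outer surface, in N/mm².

J = πd⁴/32 = π(0.184)⁴/32 = 1.125×10^-4 m⁴.
τ_max = T·r/J = 46700 × 0.0920 / 1.125×10^-4 = 3.818×10^7 Pa.

38.2 N/mm²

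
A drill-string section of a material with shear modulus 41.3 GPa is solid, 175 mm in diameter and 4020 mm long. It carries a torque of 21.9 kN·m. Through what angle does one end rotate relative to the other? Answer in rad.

0.0232 rad

J = πd⁴/32 = π(0.175)⁴/32 = 9.208×10^-5 m⁴.
θ = T·L/(G·J) = 21900 × 4.02 / (41.3×10⁹ × 9.208×10^-5) = 0.02315 rad.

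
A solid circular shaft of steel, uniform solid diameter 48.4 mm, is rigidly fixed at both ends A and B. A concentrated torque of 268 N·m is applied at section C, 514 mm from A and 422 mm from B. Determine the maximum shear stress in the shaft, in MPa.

With uniform GJ and both ends fixed, compatibility θ_AC = θ_CB gives T_A·a = T_B·b, together with T_A + T_B = T₀.
T_A = T₀·b/(a+b) = 268.0·422/936.0 = 120.8 N·m; T_B = 147.2 N·m.
τ in each portion: τ_AC = 5.43×10^6 Pa, τ_CB = 6.61×10^6 Pa; maximum is in CB.
τ_max = T_CB·r/J = 147.2·0.0242/5.39×10^-7 = 6.611×10^6 Pa.

6.61 MPa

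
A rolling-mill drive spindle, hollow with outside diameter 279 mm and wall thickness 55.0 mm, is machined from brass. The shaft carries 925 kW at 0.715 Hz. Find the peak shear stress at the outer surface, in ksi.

ω = 2π·0.715 = 4.492 rad/s, so T = P/ω = 925×10³ / 4.492 = 205900 N·m.
J = π(d_o⁴ − d_i⁴)/32 = π(0.279⁴ − 0.169⁴)/32 = 5.148×10^-4 m⁴.
τ_max = T·r/J = 205900 × 0.140 / 5.148×10^-4 = 5.580×10^7 Pa.

8.09 ksi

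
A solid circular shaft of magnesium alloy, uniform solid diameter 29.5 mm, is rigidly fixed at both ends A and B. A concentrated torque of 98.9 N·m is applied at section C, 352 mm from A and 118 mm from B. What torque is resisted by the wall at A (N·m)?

24.8 N·m

With uniform GJ and both ends fixed, compatibility θ_AC = θ_CB gives T_A·a = T_B·b, together with T_A + T_B = T₀.
T_A = T₀·b/(a+b) = 98.90·118/470.0 = 24.83 N·m; T_B = 74.07 N·m.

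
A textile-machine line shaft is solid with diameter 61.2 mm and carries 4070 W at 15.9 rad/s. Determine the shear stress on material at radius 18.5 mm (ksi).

ω = 15.9 rad/s, so T = P/ω = 4070 / 15.90 = 256.0 N·m.
J = πd⁴/32 = π(0.0612)⁴/32 = 1.377×10^-6 m⁴.
Shear stress varies linearly with radius: τ = T·r/J = 256.0 × 0.0185 / 1.377×10^-6 = 3.438×10^6 Pa.

0.499 ksi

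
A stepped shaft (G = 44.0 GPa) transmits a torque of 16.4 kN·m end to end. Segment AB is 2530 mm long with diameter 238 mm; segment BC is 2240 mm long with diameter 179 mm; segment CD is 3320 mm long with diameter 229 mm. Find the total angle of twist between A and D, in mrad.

J_AB = π(0.238)⁴/32 = 3.15×10^-4 m⁴; J_BC = π(0.179)⁴/32 = 1.01×10^-4 m⁴; J_CD = π(0.229)⁴/32 = 2.70×10^-4 m⁴.
θ = (T/G)·Σ L_i/J_i = (16400/44.0×10⁹)·(2.53/3.15×10^-4 + 2.24/1.01×10^-4 + 3.32/2.70×10^-4) = 0.01586 rad.

15.9 mrad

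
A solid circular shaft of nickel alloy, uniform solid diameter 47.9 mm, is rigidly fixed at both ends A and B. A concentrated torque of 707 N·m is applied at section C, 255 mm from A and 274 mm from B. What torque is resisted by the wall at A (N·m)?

With uniform GJ and both ends fixed, compatibility θ_AC = θ_CB gives T_A·a = T_B·b, together with T_A + T_B = T₀.
T_A = T₀·b/(a+b) = 707.0·274/529.0 = 366.2 N·m; T_B = 340.8 N·m.

366 N·m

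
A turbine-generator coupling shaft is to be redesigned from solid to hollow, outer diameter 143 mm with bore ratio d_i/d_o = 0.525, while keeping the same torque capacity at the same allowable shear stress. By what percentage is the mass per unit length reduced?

Equal τ_max and T ⇒ the solid shaft needs d_s³ = d_o³(1−k⁴), so d_s = 143·(1−0.525⁴)^(1/3) = 139.3 mm.
Area ratio A_h/A_s = d_o²(1−k²)/d_s² = (1−k²)/(1−k⁴)^(2/3) = 0.7636.
Mass saving = 1 − 0.7636 = 23.6 %.

23.6 %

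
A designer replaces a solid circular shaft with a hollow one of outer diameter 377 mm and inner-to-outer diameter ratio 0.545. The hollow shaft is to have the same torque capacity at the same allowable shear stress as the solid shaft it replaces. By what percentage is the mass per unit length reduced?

25.2 %

Equal τ_max and T ⇒ the solid shaft needs d_s³ = d_o³(1−k⁴), so d_s = 377·(1−0.545⁴)^(1/3) = 365.6 mm.
Area ratio A_h/A_s = d_o²(1−k²)/d_s² = (1−k²)/(1−k⁴)^(2/3) = 0.7476.
Mass saving = 1 − 0.7476 = 25.2 %.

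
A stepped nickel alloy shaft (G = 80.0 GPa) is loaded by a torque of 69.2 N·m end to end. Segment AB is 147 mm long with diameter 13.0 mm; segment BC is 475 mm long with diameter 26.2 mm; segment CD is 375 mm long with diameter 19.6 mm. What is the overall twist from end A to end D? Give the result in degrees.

J_AB = π(0.0130)⁴/32 = 2.80×10^-9 m⁴; J_BC = π(0.0262)⁴/32 = 4.63×10^-8 m⁴; J_CD = π(0.0196)⁴/32 = 1.45×10^-8 m⁴.
θ = (T/G)·Σ L_i/J_i = (69.20/80.0×10⁹)·(0.147/2.80×10^-9 + 0.475/4.63×10^-8 + 0.375/1.45×10^-8) = 0.07662 rad.

4.39°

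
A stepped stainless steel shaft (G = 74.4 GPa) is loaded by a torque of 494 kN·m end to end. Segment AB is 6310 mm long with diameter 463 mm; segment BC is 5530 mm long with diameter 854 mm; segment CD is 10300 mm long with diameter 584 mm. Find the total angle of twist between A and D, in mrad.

J_AB = π(0.463)⁴/32 = 4.51×10^-3 m⁴; J_BC = π(0.854)⁴/32 = 0.0522 m⁴; J_CD = π(0.584)⁴/32 = 0.0114 m⁴.
θ = (T/G)·Σ L_i/J_i = (494000/74.4×10⁹)·(6.31/4.51×10^-3 + 5.53/0.0522 + 10.3/0.0114) = 0.01598 rad.

16.0 mrad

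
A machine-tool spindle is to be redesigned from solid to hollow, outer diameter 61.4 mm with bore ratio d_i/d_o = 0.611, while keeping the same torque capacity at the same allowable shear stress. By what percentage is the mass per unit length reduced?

Equal τ_max and T ⇒ the solid shaft needs d_s³ = d_o³(1−k⁴), so d_s = 61.4·(1−0.611⁴)^(1/3) = 58.40 mm.
Area ratio A_h/A_s = d_o²(1−k²)/d_s² = (1−k²)/(1−k⁴)^(2/3) = 0.6926.
Mass saving = 1 − 0.6926 = 30.7 %.

30.7 %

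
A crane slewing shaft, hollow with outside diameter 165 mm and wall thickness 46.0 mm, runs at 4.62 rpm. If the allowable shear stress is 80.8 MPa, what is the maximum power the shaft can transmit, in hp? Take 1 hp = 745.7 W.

J = π(d_o⁴ − d_i⁴)/32 = π(0.165⁴ − 0.0730⁴)/32 = 6.998×10^-5 m⁴.
T_max = τ_allow·J/r = 8.08×10^7 × 6.998×10^-5 / 0.0825 = 68540 N·m.
ω = 2π·4.62/60 = 0.4838 rad/s, so P_max = T_max·ω = 3.316×10^4 W.

44.5 hp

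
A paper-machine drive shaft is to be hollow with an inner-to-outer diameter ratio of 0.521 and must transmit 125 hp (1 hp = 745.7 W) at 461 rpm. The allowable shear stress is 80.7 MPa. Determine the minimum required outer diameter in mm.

50.9 mm

ω = 2π·461/60 = 48.28 rad/s, so T = P/ω = 125×745.7 / 48.28 = 1931 N·m.
For a hollow shaft with d_i/d_o = 0.521: τ_max = 16T/(π d_o³ (1−k⁴)), so d_o = [16T/(π τ_allow (1−k⁴))]^(1/3) = [16·1931/(π·8.07×10^7·0.9263)]^(1/3) = 0.05086 m.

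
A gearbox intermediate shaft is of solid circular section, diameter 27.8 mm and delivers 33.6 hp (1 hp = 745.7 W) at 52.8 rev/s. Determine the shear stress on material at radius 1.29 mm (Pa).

ω = 2π·52.8 = 331.8 rad/s, so T = P/ω = 33.6×745.7 / 331.8 = 75.52 N·m.
J = πd⁴/32 = π(0.0278)⁴/32 = 5.864×10^-8 m⁴.
Shear stress varies linearly with radius: τ = T·r/J = 75.52 × 0.00129 / 5.864×10^-8 = 1.661×10^6 Pa.

1.66e6 Pa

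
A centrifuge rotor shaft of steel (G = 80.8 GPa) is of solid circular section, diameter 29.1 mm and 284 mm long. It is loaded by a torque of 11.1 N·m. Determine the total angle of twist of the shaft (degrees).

J = πd⁴/32 = π(0.0291)⁴/32 = 7.040×10^-8 m⁴.
θ = T·L/(G·J) = 11.10 × 0.284 / (80.8×10⁹ × 7.040×10^-8) = 5.542×10^-4 rad.

0.0318°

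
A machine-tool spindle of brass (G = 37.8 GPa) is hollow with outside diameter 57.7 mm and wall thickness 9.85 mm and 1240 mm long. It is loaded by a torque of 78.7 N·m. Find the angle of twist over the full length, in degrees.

J = π(d_o⁴ − d_i⁴)/32 = π(0.0577⁴ − 0.0380⁴)/32 = 8.835×10^-7 m⁴.
θ = T·L/(G·J) = 78.70 × 1.24 / (37.8×10⁹ × 8.835×10^-7) = 2.922×10^-3 rad.

0.167°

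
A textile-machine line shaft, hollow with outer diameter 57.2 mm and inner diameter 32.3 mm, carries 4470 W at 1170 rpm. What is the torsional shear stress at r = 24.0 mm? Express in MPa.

ω = 2π·1170/60 = 122.5 rad/s, so T = P/ω = 4470 / 122.5 = 36.48 N·m.
J = π(d_o⁴ − d_i⁴)/32 = π(0.0572⁴ − 0.0323⁴)/32 = 9.441×10^-7 m⁴.
Shear stress varies linearly with radius: τ = T·r/J = 36.48 × 0.0240 / 9.441×10^-7 = 9.274×10^5 Pa.

0.927 MPa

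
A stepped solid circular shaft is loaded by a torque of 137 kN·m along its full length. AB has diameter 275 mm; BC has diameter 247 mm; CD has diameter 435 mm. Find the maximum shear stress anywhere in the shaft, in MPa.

46.3 MPa

Under the same torque, τ_max = 16T/(πd³) is largest where d is smallest — segment BC (d = 247 mm).
τ_max = 16·137000/(π·(0.247)³) = 4.630×10^7 Pa.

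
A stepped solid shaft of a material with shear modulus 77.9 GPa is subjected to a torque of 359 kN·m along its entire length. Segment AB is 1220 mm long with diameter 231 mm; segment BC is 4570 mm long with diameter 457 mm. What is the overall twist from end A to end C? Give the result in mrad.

J_AB = π(0.231)⁴/32 = 2.80×10^-4 m⁴; J_BC = π(0.457)⁴/32 = 4.28×10^-3 m⁴.
θ = (T/G)·Σ L_i/J_i = (359000/77.9×10⁹)·(1.22/2.80×10^-4 + 4.57/4.28×10^-3) = 0.02503 rad.

25.0 mrad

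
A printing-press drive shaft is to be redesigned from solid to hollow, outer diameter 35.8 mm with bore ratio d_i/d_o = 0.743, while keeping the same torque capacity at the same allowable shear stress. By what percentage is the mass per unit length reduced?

Equal τ_max and T ⇒ the solid shaft needs d_s³ = d_o³(1−k⁴), so d_s = 35.8·(1−0.743⁴)^(1/3) = 31.71 mm.
Area ratio A_h/A_s = d_o²(1−k²)/d_s² = (1−k²)/(1−k⁴)^(2/3) = 0.5708.
Mass saving = 1 − 0.5708 = 42.9 %.

42.9 %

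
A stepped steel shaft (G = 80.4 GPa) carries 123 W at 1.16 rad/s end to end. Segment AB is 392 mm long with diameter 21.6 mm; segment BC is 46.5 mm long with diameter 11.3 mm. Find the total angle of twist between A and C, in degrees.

3.58°

ω = 1.16 rad/s, so T = P/ω = 123 / 1.160 = 106.0 N·m.
J_AB = π(0.0216)⁴/32 = 2.14×10^-8 m⁴; J_BC = π(0.0113)⁴/32 = 1.60×10^-9 m⁴.
θ = (T/G)·Σ L_i/J_i = (106.0/80.4×10⁹)·(0.392/2.14×10^-8 + 0.0465/1.60×10^-9) = 0.06250 rad.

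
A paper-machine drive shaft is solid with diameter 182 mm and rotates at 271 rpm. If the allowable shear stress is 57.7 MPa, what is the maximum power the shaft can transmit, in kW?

J = πd⁴/32 = π(0.182)⁴/32 = 1.077×10^-4 m⁴.
T_max = τ_allow·J/r = 5.77×10^7 × 1.077×10^-4 / 0.0910 = 68300 N·m.
ω = 2π·271/60 = 28.38 rad/s, so P_max = T_max·ω = 1.938×10^6 W.

1940 kW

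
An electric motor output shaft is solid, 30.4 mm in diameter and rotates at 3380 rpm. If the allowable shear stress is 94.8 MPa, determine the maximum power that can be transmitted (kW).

J = πd⁴/32 = π(0.0304)⁴/32 = 8.385×10^-8 m⁴.
T_max = τ_allow·J/r = 9.48×10^7 × 8.385×10^-8 / 0.0152 = 522.9 N·m.
ω = 2π·3380/60 = 354.0 rad/s, so P_max = T_max·ω = 1.851×10^5 W.

185 kW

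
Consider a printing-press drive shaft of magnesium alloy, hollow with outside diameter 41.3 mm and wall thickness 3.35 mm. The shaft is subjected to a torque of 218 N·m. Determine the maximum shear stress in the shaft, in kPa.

31100 kPa

J = π(d_o⁴ − d_i⁴)/32 = π(0.0413⁴ − 0.0346⁴)/32 = 1.449×10^-7 m⁴.
τ_max = T·r/J = 218.0 × 0.0206 / 1.449×10^-7 = 3.106×10^7 Pa.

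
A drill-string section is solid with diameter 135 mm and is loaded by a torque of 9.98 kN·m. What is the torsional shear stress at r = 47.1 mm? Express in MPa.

14.4 MPa

J = πd⁴/32 = π(0.135)⁴/32 = 3.261×10^-5 m⁴.
Shear stress varies linearly with radius: τ = T·r/J = 9980 × 0.0471 / 3.261×10^-5 = 1.442×10^7 Pa.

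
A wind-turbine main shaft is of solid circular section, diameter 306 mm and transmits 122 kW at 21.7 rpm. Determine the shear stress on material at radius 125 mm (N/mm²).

7.80 N/mm²

ω = 2π·21.7/60 = 2.272 rad/s, so T = P/ω = 122×10³ / 2.272 = 53690 N·m.
J = πd⁴/32 = π(0.306)⁴/32 = 8.608×10^-4 m⁴.
Shear stress varies linearly with radius: τ = T·r/J = 53690 × 0.125 / 8.608×10^-4 = 7.796×10^6 Pa.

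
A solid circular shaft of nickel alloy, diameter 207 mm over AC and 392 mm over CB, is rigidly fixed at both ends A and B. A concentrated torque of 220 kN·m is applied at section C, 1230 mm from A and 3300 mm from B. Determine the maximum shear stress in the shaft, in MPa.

21.8 MPa

Compatibility: T_A·a/J_AC = T_B·b/J_CB with T_A + T_B = T₀.
J_AC = 1.80×10^-4 m⁴, J_CB = 2.32×10^-3 m⁴, so T_A = T₀·(J_AC/a)/((J_AC/a)+(J_CB/b)) = 37970 N·m, T_B = 182000 N·m.
τ in each portion: τ_AC = 2.18×10^7 Pa, τ_CB = 1.54×10^7 Pa; maximum is in AC.
τ_max = T_AC·r/J = 37970·0.103/1.80×10^-4 = 2.180×10^7 Pa.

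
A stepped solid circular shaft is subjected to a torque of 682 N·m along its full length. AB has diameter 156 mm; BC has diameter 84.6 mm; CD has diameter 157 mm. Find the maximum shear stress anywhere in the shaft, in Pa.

Under the same torque, τ_max = 16T/(πd³) is largest where d is smallest — segment BC (d = 84.6 mm).
τ_max = 16·682.0/(π·(0.0846)³) = 5.736×10^6 Pa.

5.74e6 Pa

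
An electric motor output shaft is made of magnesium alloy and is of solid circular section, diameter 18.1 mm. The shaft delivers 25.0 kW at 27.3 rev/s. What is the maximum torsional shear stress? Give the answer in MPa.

125 MPa

ω = 2π·27.3 = 171.5 rad/s, so T = P/ω = 25.0×10³ / 171.5 = 145.7 N·m.
J = πd⁴/32 = π(0.0181)⁴/32 = 1.054×10^-8 m⁴.
τ_max = T·r/J = 145.7 × 0.00905 / 1.054×10^-8 = 1.252×10^8 Pa.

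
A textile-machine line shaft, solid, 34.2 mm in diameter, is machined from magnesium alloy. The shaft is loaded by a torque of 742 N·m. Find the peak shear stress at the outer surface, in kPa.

94500 kPa

J = πd⁴/32 = π(0.0342)⁴/32 = 1.343×10^-7 m⁴.
τ_max = T·r/J = 742.0 × 0.0171 / 1.343×10^-7 = 9.447×10^7 Pa.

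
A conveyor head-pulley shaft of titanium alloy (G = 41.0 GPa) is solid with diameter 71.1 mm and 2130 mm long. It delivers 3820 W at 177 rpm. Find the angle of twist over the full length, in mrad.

4.27 mrad

ω = 2π·177/60 = 18.54 rad/s, so T = P/ω = 3820 / 18.54 = 206.1 N·m.
J = πd⁴/32 = π(0.0711)⁴/32 = 2.509×10^-6 m⁴.
θ = T·L/(G·J) = 206.1 × 2.13 / (41.0×10⁹ × 2.509×10^-6) = 4.268×10^-3 rad.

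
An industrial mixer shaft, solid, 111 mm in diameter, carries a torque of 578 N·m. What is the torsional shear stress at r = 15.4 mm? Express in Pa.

597000 Pa

J = πd⁴/32 = π(0.111)⁴/32 = 1.490×10^-5 m⁴.
Shear stress varies linearly with radius: τ = T·r/J = 578.0 × 0.0154 / 1.490×10^-5 = 5.973×10^5 Pa.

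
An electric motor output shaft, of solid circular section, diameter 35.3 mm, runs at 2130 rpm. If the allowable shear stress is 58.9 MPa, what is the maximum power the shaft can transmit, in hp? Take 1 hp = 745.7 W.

152 hp

J = πd⁴/32 = π(0.0353)⁴/32 = 1.524×10^-7 m⁴.
T_max = τ_allow·J/r = 5.89×10^7 × 1.524×10^-7 / 0.0176 = 508.7 N·m.
ω = 2π·2130/60 = 223.1 rad/s, so P_max = T_max·ω = 1.135×10^5 W.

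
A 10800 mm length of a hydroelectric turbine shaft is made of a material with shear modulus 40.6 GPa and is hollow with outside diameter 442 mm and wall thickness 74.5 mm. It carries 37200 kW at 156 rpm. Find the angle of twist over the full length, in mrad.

200 mrad

ω = 2π·156/60 = 16.34 rad/s, so T = P/ω = 37200×10³ / 16.34 = 2.277e6 N·m.
J = π(d_o⁴ − d_i⁴)/32 = π(0.442⁴ − 0.293⁴)/32 = 3.023×10^-3 m⁴.
θ = T·L/(G·J) = 2.277e6 × 10.8 / (40.6×10⁹ × 3.023×10^-3) = 0.2003 rad.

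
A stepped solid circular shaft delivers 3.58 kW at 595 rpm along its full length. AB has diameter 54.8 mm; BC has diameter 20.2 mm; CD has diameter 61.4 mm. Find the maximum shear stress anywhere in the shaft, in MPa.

ω = 2π·595/60 = 62.31 rad/s, so T = P/ω = 3.58×10³ / 62.31 = 57.46 N·m.
Under the same torque, τ_max = 16T/(πd³) is largest where d is smallest — segment BC (d = 20.2 mm).
τ_max = 16·57.46/(π·(0.0202)³) = 3.550×10^7 Pa.

35.5 MPa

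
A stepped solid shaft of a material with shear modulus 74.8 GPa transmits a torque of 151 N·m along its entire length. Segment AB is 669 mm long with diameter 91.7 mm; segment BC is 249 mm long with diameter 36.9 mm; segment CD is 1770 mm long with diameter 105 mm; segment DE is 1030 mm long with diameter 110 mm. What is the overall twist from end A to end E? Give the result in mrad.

3.40 mrad

J_AB = π(0.0917)⁴/32 = 6.94×10^-6 m⁴; J_BC = π(0.0369)⁴/32 = 1.82×10^-7 m⁴; J_CD = π(0.105)⁴/32 = 1.19×10^-5 m⁴; J_DE = π(0.110)⁴/32 = 1.44×10^-5 m⁴.
θ = (T/G)·Σ L_i/J_i = (151.0/74.8×10⁹)·(0.669/6.94×10^-6 + 0.249/1.82×10^-7 + 1.77/1.19×10^-5 + 1.03/1.44×10^-5) = 3.400×10^-3 rad.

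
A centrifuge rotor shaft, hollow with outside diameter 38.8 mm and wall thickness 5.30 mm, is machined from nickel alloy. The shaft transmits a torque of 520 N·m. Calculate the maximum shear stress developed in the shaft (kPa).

J = π(d_o⁴ − d_i⁴)/32 = π(0.0388⁴ − 0.0282⁴)/32 = 1.604×10^-7 m⁴.
τ_max = T·r/J = 520.0 × 0.0194 / 1.604×10^-7 = 6.289×10^7 Pa.

62900 kPa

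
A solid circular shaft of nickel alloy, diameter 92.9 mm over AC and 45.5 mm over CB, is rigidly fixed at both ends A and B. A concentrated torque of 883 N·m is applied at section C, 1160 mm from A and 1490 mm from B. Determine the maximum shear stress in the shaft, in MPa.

Compatibility: T_A·a/J_AC = T_B·b/J_CB with T_A + T_B = T₀.
J_AC = 7.31×10^-6 m⁴, J_CB = 4.21×10^-7 m⁴, so T_A = T₀·(J_AC/a)/((J_AC/a)+(J_CB/b)) = 845.1 N·m, T_B = 37.86 N·m.
τ in each portion: τ_AC = 5.37×10^6 Pa, τ_CB = 2.05×10^6 Pa; maximum is in AC.
τ_max = T_AC·r/J = 845.1·0.0465/7.31×10^-6 = 5.368×10^6 Pa.

5.37 MPa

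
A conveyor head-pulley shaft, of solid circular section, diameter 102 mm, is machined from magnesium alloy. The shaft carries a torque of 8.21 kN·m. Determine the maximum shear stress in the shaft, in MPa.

39.4 MPa

J = πd⁴/32 = π(0.102)⁴/32 = 1.063×10^-5 m⁴.
τ_max = T·r/J = 8210 × 0.0510 / 1.063×10^-5 = 3.940×10^7 Pa.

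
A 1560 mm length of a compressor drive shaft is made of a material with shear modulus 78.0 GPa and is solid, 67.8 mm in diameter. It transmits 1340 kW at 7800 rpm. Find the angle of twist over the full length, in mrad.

15.8 mrad

ω = 2π·7800/60 = 816.8 rad/s, so T = P/ω = 1340×10³ / 816.8 = 1641 N·m.
J = πd⁴/32 = π(0.0678)⁴/32 = 2.075×10^-6 m⁴.
θ = T·L/(G·J) = 1641 × 1.56 / (78.0×10⁹ × 2.075×10^-6) = 0.01582 rad.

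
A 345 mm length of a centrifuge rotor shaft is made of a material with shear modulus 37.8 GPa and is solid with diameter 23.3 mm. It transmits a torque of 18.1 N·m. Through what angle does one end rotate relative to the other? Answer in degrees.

0.327°

J = πd⁴/32 = π(0.0233)⁴/32 = 2.894×10^-8 m⁴.
θ = T·L/(G·J) = 18.10 × 0.345 / (37.8×10⁹ × 2.894×10^-8) = 5.709×10^-3 rad.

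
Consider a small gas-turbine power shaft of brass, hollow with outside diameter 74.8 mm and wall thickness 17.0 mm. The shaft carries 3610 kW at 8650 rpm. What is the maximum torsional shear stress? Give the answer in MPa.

53.2 MPa

ω = 2π·8650/60 = 905.8 rad/s, so T = P/ω = 3610×10³ / 905.8 = 3985 N·m.
J = π(d_o⁴ − d_i⁴)/32 = π(0.0748⁴ − 0.0408⁴)/32 = 2.801×10^-6 m⁴.
τ_max = T·r/J = 3985 × 0.0374 / 2.801×10^-6 = 5.321×10^7 Pa.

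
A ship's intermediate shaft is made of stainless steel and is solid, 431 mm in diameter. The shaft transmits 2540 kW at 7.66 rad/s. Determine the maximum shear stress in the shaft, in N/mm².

ω = 7.66 rad/s, so T = P/ω = 2540×10³ / 7.660 = 331600 N·m.
J = πd⁴/32 = π(0.431)⁴/32 = 3.388×10^-3 m⁴.
τ_max = T·r/J = 331600 × 0.215 / 3.388×10^-3 = 2.109×10^7 Pa.

21.1 N/mm²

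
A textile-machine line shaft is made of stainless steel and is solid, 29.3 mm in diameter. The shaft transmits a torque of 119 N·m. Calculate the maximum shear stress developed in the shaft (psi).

J = πd⁴/32 = π(0.0293)⁴/32 = 7.236×10^-8 m⁴.
τ_max = T·r/J = 119.0 × 0.0146 / 7.236×10^-8 = 2.409×10^7 Pa.

3490 psi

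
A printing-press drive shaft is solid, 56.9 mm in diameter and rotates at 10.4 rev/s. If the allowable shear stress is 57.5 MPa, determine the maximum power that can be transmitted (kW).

136 kW

J = πd⁴/32 = π(0.0569)⁴/32 = 1.029×10^-6 m⁴.
T_max = τ_allow·J/r = 5.75×10^7 × 1.029×10^-6 / 0.0284 = 2080 N·m.
ω = 2π·10.4 = 65.35 rad/s, so P_max = T_max·ω = 1.359×10^5 W.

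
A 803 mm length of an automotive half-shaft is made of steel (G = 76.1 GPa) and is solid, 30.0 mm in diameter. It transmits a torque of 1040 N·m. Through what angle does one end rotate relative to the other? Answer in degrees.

J = πd⁴/32 = π(0.0300)⁴/32 = 7.952×10^-8 m⁴.
θ = T·L/(G·J) = 1040 × 0.803 / (76.1×10⁹ × 7.952×10^-8) = 0.1380 rad.

7.91°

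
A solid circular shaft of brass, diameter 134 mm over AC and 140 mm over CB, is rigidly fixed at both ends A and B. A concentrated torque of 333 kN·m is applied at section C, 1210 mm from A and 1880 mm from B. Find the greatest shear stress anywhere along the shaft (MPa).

Compatibility: T_A·a/J_AC = T_B·b/J_CB with T_A + T_B = T₀.
J_AC = 3.17×10^-5 m⁴, J_CB = 3.77×10^-5 m⁴, so T_A = T₀·(J_AC/a)/((J_AC/a)+(J_CB/b)) = 188500 N·m, T_B = 144500 N·m.
τ in each portion: τ_AC = 3.99×10^8 Pa, τ_CB = 2.68×10^8 Pa; maximum is in AC.
τ_max = T_AC·r/J = 188500·0.0670/3.17×10^-5 = 3.989×10^8 Pa.

399 MPa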